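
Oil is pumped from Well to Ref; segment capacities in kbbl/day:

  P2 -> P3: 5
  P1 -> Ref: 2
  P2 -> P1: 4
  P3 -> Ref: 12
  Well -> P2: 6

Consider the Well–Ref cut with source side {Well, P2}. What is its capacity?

9

Edges leaving {Well, P2}: P2→P3 (5), P2→P1 (4).
Cut capacity = 5 + 4 = 9.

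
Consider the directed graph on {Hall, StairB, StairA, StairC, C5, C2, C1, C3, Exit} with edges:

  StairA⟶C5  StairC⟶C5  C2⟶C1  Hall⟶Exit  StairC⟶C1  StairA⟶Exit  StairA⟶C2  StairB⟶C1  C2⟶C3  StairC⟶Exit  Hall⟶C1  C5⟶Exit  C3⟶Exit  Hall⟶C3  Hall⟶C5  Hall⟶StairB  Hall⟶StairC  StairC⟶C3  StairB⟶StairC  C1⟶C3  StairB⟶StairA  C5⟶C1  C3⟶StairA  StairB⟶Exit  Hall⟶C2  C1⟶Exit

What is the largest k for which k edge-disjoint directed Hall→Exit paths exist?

Assign every edge capacity 1; by Menger, the answer equals the max flow.
Path Hall→Exit (+1); total 1.
Path Hall→StairB→Exit (+1); total 2.
Path Hall→StairC→Exit (+1); total 3.
Path Hall→C5→Exit (+1); total 4.
Path Hall→C1→Exit (+1); total 5.
Path Hall→C3→Exit (+1); total 6.
Path Hall→C2→C3→StairA→Exit (+1); total 7.
No residual Hall→Exit path; max flow = 7.
Certifying cut of size 7: {Hall→C1, Hall→C2, Hall→C3, Hall→C5, Hall→Exit, Hall→StairB, Hall→StairC}.

7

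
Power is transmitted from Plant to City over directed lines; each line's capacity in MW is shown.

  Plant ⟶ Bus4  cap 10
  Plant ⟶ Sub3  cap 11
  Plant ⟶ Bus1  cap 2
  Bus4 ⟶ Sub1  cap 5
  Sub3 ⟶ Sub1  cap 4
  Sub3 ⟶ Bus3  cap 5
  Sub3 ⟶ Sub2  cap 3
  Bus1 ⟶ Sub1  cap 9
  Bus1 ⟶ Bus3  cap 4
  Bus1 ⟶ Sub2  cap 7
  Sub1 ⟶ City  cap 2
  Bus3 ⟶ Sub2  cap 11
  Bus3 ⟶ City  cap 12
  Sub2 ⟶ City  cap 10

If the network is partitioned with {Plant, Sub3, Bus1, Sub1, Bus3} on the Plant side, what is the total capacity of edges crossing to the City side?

Edges leaving {Plant, Sub3, Bus1, Sub1, Bus3}: Plant→Bus4 (10), Sub3→Sub2 (3), Bus1→Sub2 (7), Sub1→City (2), Bus3→Sub2 (11), Bus3→City (12).
Cut capacity = 10 + 3 + 7 + 2 + 11 + 12 = 45.

45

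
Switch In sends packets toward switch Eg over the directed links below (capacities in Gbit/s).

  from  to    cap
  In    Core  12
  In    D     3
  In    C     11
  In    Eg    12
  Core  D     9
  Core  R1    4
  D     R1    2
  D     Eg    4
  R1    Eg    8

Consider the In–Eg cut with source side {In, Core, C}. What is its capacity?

28

Edges leaving {In, Core, C}: In→D (3), In→Eg (12), Core→D (9), Core→R1 (4).
Cut capacity = 3 + 12 + 9 + 4 = 28.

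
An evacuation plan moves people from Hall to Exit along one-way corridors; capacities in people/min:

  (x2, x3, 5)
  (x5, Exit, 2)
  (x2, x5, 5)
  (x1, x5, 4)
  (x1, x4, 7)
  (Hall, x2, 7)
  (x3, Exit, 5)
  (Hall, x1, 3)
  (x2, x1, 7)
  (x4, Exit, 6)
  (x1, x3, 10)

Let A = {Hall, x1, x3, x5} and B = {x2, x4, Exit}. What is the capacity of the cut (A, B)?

21

Edges leaving {Hall, x1, x3, x5}: Hall→x2 (7), x1→x4 (7), x3→Exit (5), x5→Exit (2).
Cut capacity = 7 + 7 + 5 + 2 = 21.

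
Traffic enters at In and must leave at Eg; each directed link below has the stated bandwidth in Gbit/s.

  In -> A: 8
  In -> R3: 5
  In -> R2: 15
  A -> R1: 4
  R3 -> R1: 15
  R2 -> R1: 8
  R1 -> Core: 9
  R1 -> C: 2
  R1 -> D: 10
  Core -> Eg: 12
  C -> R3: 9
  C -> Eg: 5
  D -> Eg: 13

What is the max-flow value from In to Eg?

Augment In→A→R1→Core→Eg: bottleneck 4, flow now 4.
Augment In→R3→R1→Core→Eg: bottleneck 5, flow now 9.
Augment In→R2→R1→C→Eg: bottleneck 2, flow now 11.
Augment In→R2→R1→D→Eg: bottleneck 6, flow now 17.
No augmenting path remains; maximum flow = 17.
In the residual graph, reachable from In: {In, A, R2}.
Min-cut edges: In→R3 (5), A→R1 (4), R2→R1 (8); capacity 5 + 4 + 8 = 17.
This cut is saturated, so no flow can exceed 17.

17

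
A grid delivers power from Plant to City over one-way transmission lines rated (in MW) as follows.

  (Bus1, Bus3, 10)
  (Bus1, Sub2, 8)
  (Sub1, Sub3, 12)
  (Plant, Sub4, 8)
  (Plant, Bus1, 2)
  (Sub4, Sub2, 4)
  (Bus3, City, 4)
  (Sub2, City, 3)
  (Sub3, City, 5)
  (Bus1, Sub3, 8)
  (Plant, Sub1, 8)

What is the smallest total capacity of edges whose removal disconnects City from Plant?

Augment Plant→Bus1→Sub3→City: bottleneck 2, flow now 2.
Augment Plant→Sub4→Sub2→City: bottleneck 3, flow now 5.
Augment Plant→Sub1→Sub3→City: bottleneck 3, flow now 8.
Augment Plant→Sub1→Sub3→Bus1→Bus3→City: bottleneck 2, flow now 10. (uses reverse residual edge)
No augmenting path remains; maximum flow = 10.
By max-flow min-cut, the minimum cut capacity equals the max flow.
In the residual graph, reachable from Plant: {Plant, Sub4, Sub1, Sub3, Sub2}.
Min-cut edges: Plant→Bus1 (2), Sub3→City (5), Sub2→City (3); capacity 2 + 5 + 3 = 10.

10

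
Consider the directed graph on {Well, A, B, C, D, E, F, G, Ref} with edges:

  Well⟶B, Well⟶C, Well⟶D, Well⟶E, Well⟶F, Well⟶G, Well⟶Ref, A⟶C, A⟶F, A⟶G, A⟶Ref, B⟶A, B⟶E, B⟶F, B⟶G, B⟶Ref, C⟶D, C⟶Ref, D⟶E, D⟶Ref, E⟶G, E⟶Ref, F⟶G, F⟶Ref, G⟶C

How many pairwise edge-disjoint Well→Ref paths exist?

6

Assign every edge capacity 1; by Menger, the answer equals the max flow.
Path Well→Ref (+1); total 1.
Path Well→B→Ref (+1); total 2.
Path Well→C→Ref (+1); total 3.
Path Well→D→Ref (+1); total 4.
Path Well→E→Ref (+1); total 5.
Path Well→F→Ref (+1); total 6.
No residual Well→Ref path; max flow = 6.
Certifying cut of size 6: {C→Ref, D→Ref, E→Ref, Well→B, Well→F, Well→Ref}.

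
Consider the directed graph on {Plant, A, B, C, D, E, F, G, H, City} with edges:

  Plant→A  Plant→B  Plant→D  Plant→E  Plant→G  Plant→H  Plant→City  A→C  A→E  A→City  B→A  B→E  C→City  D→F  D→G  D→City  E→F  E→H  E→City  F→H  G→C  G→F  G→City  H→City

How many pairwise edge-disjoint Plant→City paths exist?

7

Assign every edge capacity 1; by Menger, the answer equals the max flow.
Path Plant→City (+1); total 1.
Path Plant→A→City (+1); total 2.
Path Plant→D→City (+1); total 3.
Path Plant→E→City (+1); total 4.
Path Plant→G→City (+1); total 5.
Path Plant→H→City (+1); total 6.
Path Plant→B→A→C→City (+1); total 7.
No residual Plant→City path; max flow = 7.
Certifying cut of size 7: {Plant→A, Plant→B, Plant→City, Plant→D, Plant→E, Plant→G, Plant→H}.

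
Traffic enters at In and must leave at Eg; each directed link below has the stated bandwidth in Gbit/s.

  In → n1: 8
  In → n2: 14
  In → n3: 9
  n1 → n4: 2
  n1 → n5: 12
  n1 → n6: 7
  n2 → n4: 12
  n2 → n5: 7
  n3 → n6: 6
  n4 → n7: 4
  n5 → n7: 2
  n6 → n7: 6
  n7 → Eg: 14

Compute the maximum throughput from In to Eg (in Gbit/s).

Augment In→n1→n4→n7→Eg: bottleneck 2, flow now 2.
Augment In→n1→n5→n7→Eg: bottleneck 2, flow now 4.
Augment In→n1→n6→n7→Eg: bottleneck 4, flow now 8.
Augment In→n2→n4→n7→Eg: bottleneck 2, flow now 10.
Augment In→n3→n6→n7→Eg: bottleneck 2, flow now 12.
No augmenting path remains; maximum flow = 12.
In the residual graph, reachable from In: {In, n1, n2, n3, n4, n5, n6}.
Min-cut edges: n4→n7 (4), n5→n7 (2), n6→n7 (6); capacity 4 + 2 + 6 = 12.
This cut is saturated, so no flow can exceed 12.

12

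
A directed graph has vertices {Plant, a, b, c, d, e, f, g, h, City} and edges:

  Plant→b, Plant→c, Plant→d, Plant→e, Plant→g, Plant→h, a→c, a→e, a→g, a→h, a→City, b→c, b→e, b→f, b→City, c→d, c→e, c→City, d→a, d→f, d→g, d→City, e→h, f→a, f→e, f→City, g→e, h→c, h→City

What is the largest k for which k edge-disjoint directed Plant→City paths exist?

Assign every edge capacity 1; by Menger, the answer equals the max flow.
Path Plant→b→City (+1); total 1.
Path Plant→c→City (+1); total 2.
Path Plant→d→City (+1); total 3.
Path Plant→h→City (+1); total 4.
Path Plant→e→h→c→d→a→City (+1); total 5.
No residual Plant→City path; max flow = 5.
Certifying cut of size 5: {Plant→b, Plant→c, Plant→d, Plant→h, e→h}.

5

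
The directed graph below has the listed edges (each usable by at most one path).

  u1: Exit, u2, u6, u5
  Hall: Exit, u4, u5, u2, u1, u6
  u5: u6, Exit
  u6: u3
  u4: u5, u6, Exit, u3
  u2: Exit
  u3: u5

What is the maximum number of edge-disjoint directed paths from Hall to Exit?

Assign every edge capacity 1; by Menger, the answer equals the max flow.
Path Hall→Exit (+1); total 1.
Path Hall→u1→Exit (+1); total 2.
Path Hall→u2→Exit (+1); total 3.
Path Hall→u4→Exit (+1); total 4.
Path Hall→u5→Exit (+1); total 5.
No residual Hall→Exit path; max flow = 5.
Certifying cut of size 5: {Hall→Exit, Hall→u1, Hall→u2, Hall→u4, u5→Exit}.

5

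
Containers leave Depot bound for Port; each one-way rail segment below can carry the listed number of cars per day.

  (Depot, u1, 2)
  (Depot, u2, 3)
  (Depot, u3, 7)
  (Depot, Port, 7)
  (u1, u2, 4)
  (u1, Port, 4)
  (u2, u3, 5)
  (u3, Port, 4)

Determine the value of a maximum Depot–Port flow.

Augment Depot→Port: bottleneck 7, flow now 7.
Augment Depot→u1→Port: bottleneck 2, flow now 9.
Augment Depot→u3→Port: bottleneck 4, flow now 13.
No augmenting path remains; maximum flow = 13.
In the residual graph, reachable from Depot: {Depot, u2, u3}.
Min-cut edges: Depot→u1 (2), Depot→Port (7), u3→Port (4); capacity 2 + 7 + 4 = 13.
This cut is saturated, so no flow can exceed 13.

13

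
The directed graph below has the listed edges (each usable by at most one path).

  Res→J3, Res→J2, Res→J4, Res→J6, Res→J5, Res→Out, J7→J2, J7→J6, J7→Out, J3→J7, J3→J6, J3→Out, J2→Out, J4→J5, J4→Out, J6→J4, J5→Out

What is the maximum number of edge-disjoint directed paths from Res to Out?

5

Assign every edge capacity 1; by Menger, the answer equals the max flow.
Path Res→Out (+1); total 1.
Path Res→J3→Out (+1); total 2.
Path Res→J2→Out (+1); total 3.
Path Res→J4→Out (+1); total 4.
Path Res→J5→Out (+1); total 5.
No residual Res→Out path; max flow = 5.
Certifying cut of size 5: {J4→Out, J5→Out, Res→J2, Res→J3, Res→Out}.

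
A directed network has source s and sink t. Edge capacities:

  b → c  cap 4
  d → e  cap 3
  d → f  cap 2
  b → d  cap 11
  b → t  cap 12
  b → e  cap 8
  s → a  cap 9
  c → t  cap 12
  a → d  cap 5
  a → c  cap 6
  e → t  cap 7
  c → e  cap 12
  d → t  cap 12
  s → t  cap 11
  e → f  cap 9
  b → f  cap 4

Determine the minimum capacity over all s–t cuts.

20

Augment s→t: bottleneck 11, flow now 11.
Augment s→a→c→t: bottleneck 6, flow now 17.
Augment s→a→d→t: bottleneck 3, flow now 20.
No augmenting path remains; maximum flow = 20.
By max-flow min-cut, the minimum cut capacity equals the max flow.
In the residual graph, reachable from s: {s}.
Min-cut edges: s→a (9), s→t (11); capacity 9 + 11 = 20.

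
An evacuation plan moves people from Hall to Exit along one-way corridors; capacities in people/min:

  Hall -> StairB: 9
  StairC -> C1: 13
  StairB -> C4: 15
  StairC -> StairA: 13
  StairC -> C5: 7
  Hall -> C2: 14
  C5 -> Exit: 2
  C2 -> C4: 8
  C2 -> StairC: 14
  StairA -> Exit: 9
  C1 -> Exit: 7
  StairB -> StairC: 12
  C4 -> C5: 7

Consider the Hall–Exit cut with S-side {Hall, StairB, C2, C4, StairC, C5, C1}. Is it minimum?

Given cut capacity: 13 + 2 + 7 = 22.
Augment Hall→StairB→C4→C5→Exit: bottleneck 2, flow now 2.
Augment Hall→StairB→StairC→StairA→Exit: bottleneck 7, flow now 9.
Augment Hall→C2→StairC→StairA→Exit: bottleneck 2, flow now 11.
Augment Hall→C2→StairC→C1→Exit: bottleneck 7, flow now 18.
No augmenting path remains; maximum flow = 18.
In the residual graph, reachable from Hall: {Hall, StairB, C2, C4, StairC, StairA, C5, C1}.
Min-cut edges: StairA→Exit (9), C5→Exit (2), C1→Exit (7); capacity 9 + 2 + 7 = 18.
Cut capacity 22 exceeds the max flow 18, so it is not minimum.

No — its capacity is 22, but the minimum cut has capacity 18.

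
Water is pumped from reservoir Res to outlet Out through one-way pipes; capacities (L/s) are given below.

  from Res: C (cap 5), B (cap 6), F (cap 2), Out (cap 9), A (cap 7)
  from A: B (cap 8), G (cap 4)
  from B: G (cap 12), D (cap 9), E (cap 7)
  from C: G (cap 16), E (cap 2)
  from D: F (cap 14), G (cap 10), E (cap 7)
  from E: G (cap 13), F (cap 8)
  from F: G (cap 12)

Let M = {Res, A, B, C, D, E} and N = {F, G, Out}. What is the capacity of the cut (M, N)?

Edges leaving {Res, A, B, C, D, E}: Res→F (2), Res→Out (9), A→G (4), B→G (12), C→G (16), D→F (14), D→G (10), E→F (8), E→G (13).
Cut capacity = 2 + 9 + 4 + 12 + 16 + 14 + 10 + 8 + 13 = 88.

88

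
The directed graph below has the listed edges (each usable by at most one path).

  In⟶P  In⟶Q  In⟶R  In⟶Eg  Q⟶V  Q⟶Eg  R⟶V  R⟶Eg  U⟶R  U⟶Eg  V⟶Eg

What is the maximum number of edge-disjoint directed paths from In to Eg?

Assign every edge capacity 1; by Menger, the answer equals the max flow.
Path In→Eg (+1); total 1.
Path In→Q→Eg (+1); total 2.
Path In→R→Eg (+1); total 3.
No residual In→Eg path; max flow = 3.
Certifying cut of size 3: {In→Eg, In→Q, In→R}.

3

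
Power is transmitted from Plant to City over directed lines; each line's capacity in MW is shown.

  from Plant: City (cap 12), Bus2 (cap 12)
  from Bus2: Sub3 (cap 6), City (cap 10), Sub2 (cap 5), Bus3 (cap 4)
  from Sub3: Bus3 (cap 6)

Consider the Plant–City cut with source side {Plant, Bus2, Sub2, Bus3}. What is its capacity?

Edges leaving {Plant, Bus2, Sub2, Bus3}: Plant→City (12), Bus2→Sub3 (6), Bus2→City (10).
Cut capacity = 12 + 6 + 10 = 28.

28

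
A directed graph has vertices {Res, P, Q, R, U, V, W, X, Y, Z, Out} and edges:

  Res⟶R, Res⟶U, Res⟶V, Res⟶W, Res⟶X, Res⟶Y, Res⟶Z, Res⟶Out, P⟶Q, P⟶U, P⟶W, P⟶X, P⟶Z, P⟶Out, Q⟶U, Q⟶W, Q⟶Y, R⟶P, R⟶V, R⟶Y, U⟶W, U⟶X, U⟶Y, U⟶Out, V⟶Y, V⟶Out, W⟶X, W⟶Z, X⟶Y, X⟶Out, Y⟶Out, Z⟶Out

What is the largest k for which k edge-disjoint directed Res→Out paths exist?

Assign every edge capacity 1; by Menger, the answer equals the max flow.
Path Res→Out (+1); total 1.
Path Res→U→Out (+1); total 2.
Path Res→V→Out (+1); total 3.
Path Res→X→Out (+1); total 4.
Path Res→Y→Out (+1); total 5.
Path Res→Z→Out (+1); total 6.
Path Res→R→P→Out (+1); total 7.
No residual Res→Out path; max flow = 7.
Certifying cut of size 7: {Res→Out, Res→R, Res→U, Res→V, X→Out, Y→Out, Z→Out}.

7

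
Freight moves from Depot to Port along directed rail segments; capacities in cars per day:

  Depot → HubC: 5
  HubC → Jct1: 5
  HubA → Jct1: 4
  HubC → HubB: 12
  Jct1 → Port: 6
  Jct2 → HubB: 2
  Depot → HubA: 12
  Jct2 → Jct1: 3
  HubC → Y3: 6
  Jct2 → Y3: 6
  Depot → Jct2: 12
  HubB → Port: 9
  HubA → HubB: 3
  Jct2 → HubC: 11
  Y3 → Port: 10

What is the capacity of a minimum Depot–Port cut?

Augment Depot→Jct2→HubB→Port: bottleneck 2, flow now 2.
Augment Depot→Jct2→Jct1→Port: bottleneck 3, flow now 5.
Augment Depot→Jct2→Y3→Port: bottleneck 6, flow now 11.
Augment Depot→HubA→HubB→Port: bottleneck 3, flow now 14.
Augment Depot→HubA→Jct1→Port: bottleneck 3, flow now 17.
Augment Depot→HubC→HubB→Port: bottleneck 4, flow now 21.
Augment Depot→HubC→Y3→Port: bottleneck 1, flow now 22.
Augment Depot→Jct2→HubC→Y3→Port: bottleneck 1, flow now 23.
Augment Depot→HubA→Jct1→Jct2→HubC→Y3→Port: bottleneck 1, flow now 24. (uses reverse residual edge)
No augmenting path remains; maximum flow = 24.
By max-flow min-cut, the minimum cut capacity equals the max flow.
In the residual graph, reachable from Depot: {Depot, HubA}.
Min-cut edges: Depot→Jct2 (12), Depot→HubC (5), HubA→HubB (3), HubA→Jct1 (4); capacity 12 + 5 + 3 + 4 = 24.

24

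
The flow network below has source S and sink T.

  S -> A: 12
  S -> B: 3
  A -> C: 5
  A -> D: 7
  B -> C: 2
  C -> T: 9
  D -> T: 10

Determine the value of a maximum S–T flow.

14

Augment S→A→C→T: bottleneck 5, flow now 5.
Augment S→A→D→T: bottleneck 7, flow now 12.
Augment S→B→C→T: bottleneck 2, flow now 14.
No augmenting path remains; maximum flow = 14.
In the residual graph, reachable from S: {S, B}.
Min-cut edges: S→A (12), B→C (2); capacity 12 + 2 = 14.
This cut is saturated, so no flow can exceed 14.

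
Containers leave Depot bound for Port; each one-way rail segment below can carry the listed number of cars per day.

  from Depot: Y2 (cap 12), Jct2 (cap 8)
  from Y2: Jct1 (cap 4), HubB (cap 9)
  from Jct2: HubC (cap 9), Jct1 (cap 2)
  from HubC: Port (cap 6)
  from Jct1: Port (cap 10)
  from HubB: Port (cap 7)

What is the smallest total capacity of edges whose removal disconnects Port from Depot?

Augment Depot→Y2→Jct1→Port: bottleneck 4, flow now 4.
Augment Depot→Y2→HubB→Port: bottleneck 7, flow now 11.
Augment Depot→Jct2→HubC→Port: bottleneck 6, flow now 17.
Augment Depot→Jct2→Jct1→Port: bottleneck 2, flow now 19.
No augmenting path remains; maximum flow = 19.
By max-flow min-cut, the minimum cut capacity equals the max flow.
In the residual graph, reachable from Depot: {Depot, Y2, HubB}.
Min-cut edges: Depot→Jct2 (8), Y2→Jct1 (4), HubB→Port (7); capacity 8 + 4 + 7 = 19.

19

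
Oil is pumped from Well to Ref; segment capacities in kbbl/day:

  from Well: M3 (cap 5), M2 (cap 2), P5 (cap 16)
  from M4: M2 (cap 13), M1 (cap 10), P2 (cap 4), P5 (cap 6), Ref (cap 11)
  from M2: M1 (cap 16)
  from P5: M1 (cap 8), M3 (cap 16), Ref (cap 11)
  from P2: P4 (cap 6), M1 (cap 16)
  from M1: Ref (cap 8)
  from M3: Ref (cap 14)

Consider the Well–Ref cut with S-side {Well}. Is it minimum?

Given cut capacity: 2 + 16 + 5 = 23.
Augment Well→P5→Ref: bottleneck 11, flow now 11.
Augment Well→M3→Ref: bottleneck 5, flow now 16.
Augment Well→M2→M1→Ref: bottleneck 2, flow now 18.
Augment Well→P5→M1→Ref: bottleneck 5, flow now 23.
No augmenting path remains; maximum flow = 23.
Cut capacity 23 equals the max flow, so it is a minimum cut.

Yes — it is a minimum cut (capacity 23).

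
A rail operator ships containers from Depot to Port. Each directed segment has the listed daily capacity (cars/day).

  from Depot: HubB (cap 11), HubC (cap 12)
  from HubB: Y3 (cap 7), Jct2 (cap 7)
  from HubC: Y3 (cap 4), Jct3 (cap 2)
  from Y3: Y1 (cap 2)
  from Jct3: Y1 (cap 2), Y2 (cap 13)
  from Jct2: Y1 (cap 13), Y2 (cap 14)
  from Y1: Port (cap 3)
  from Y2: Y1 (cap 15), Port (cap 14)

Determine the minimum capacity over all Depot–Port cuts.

11

Augment Depot→HubB→Y3→Y1→Port: bottleneck 2, flow now 2.
Augment Depot→HubB→Jct2→Y1→Port: bottleneck 1, flow now 3.
Augment Depot→HubB→Jct2→Y2→Port: bottleneck 6, flow now 9.
Augment Depot→HubC→Jct3→Y2→Port: bottleneck 2, flow now 11.
No augmenting path remains; maximum flow = 11.
By max-flow min-cut, the minimum cut capacity equals the max flow.
In the residual graph, reachable from Depot: {Depot, HubB, HubC, Y3}.
Min-cut edges: HubB→Jct2 (7), HubC→Jct3 (2), Y3→Y1 (2); capacity 7 + 2 + 2 = 11.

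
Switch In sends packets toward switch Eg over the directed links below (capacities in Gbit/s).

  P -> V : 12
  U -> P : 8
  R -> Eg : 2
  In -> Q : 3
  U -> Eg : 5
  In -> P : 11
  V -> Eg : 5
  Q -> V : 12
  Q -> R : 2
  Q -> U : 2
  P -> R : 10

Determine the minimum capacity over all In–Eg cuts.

9

Augment In→P→R→Eg: bottleneck 2, flow now 2.
Augment In→P→V→Eg: bottleneck 5, flow now 7.
Augment In→Q→U→Eg: bottleneck 2, flow now 9.
No augmenting path remains; maximum flow = 9.
By max-flow min-cut, the minimum cut capacity equals the max flow.
In the residual graph, reachable from In: {In, P, Q, R, V}.
Min-cut edges: Q→U (2), R→Eg (2), V→Eg (5); capacity 2 + 2 + 5 = 9.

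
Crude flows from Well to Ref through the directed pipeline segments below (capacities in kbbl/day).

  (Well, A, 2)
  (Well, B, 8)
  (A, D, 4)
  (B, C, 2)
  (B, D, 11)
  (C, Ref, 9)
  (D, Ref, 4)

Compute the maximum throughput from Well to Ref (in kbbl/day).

Augment Well→A→D→Ref: bottleneck 2, flow now 2.
Augment Well→B→C→Ref: bottleneck 2, flow now 4.
Augment Well→B→D→Ref: bottleneck 2, flow now 6.
No augmenting path remains; maximum flow = 6.
In the residual graph, reachable from Well: {Well, A, B, D}.
Min-cut edges: B→C (2), D→Ref (4); capacity 2 + 4 = 6.
This cut is saturated, so no flow can exceed 6.

6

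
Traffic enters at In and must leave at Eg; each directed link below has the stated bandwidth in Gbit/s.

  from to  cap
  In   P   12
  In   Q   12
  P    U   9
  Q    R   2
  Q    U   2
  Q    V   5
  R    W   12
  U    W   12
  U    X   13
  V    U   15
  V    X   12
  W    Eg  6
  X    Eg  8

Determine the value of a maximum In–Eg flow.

Augment In→P→U→W→Eg: bottleneck 6, flow now 6.
Augment In→P→U→X→Eg: bottleneck 3, flow now 9.
Augment In→Q→U→X→Eg: bottleneck 2, flow now 11.
Augment In→Q→V→X→Eg: bottleneck 3, flow now 14.
No augmenting path remains; maximum flow = 14.
In the residual graph, reachable from In: {In, P, Q, R, U, V, W, X}.
Min-cut edges: W→Eg (6), X→Eg (8); capacity 6 + 8 = 14.
This cut is saturated, so no flow can exceed 14.

14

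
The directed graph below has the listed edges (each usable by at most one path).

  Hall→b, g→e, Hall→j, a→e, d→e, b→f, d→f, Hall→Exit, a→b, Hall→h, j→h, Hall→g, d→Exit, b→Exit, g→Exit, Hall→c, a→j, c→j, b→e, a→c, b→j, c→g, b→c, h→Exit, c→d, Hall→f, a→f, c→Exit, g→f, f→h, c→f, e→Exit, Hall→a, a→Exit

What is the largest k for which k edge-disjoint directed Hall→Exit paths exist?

Assign every edge capacity 1; by Menger, the answer equals the max flow.
Path Hall→Exit (+1); total 1.
Path Hall→a→Exit (+1); total 2.
Path Hall→b→Exit (+1); total 3.
Path Hall→c→Exit (+1); total 4.
Path Hall→g→Exit (+1); total 5.
Path Hall→h→Exit (+1); total 6.
No residual Hall→Exit path; max flow = 6.
Certifying cut of size 6: {Hall→Exit, Hall→a, Hall→b, Hall→c, Hall→g, h→Exit}.

6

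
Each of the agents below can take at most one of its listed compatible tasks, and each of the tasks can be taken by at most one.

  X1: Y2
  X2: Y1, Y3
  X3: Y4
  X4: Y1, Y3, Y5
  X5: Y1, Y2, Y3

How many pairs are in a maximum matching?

5

Unit-capacity flow: source→left, listed edges, right→sink; max matching = max flow.
Augmenting path X1→Y2 (+1); matched 1.
Augmenting path X2→Y1 (+1); matched 2.
Augmenting path X3→Y4 (+1); matched 3.
Augmenting path X4→Y3 (+1); matched 4.
Augmenting path X5→Y3→X4→Y5 (+1); matched 5.
No augmenting path remains; maximum matching = 5.
König certificate: {X1, X2, X3, X4, X5} is a vertex cover of size 5 (every listed pair touches it), so no matching can be larger.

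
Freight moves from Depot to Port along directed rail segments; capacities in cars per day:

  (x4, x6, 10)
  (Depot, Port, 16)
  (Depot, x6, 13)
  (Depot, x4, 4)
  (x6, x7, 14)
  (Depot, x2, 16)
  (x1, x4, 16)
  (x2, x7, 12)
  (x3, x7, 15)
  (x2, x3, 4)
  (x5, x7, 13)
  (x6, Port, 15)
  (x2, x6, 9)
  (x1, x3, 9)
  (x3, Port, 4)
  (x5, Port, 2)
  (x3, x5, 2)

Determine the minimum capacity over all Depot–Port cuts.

Augment Depot→Port: bottleneck 16, flow now 16.
Augment Depot→x6→Port: bottleneck 13, flow now 29.
Augment Depot→x2→x3→Port: bottleneck 4, flow now 33.
Augment Depot→x2→x6→Port: bottleneck 2, flow now 35.
No augmenting path remains; maximum flow = 35.
By max-flow min-cut, the minimum cut capacity equals the max flow.
In the residual graph, reachable from Depot: {Depot, x2, x4, x6, x7}.
Min-cut edges: Depot→Port (16), x2→x3 (4), x6→Port (15); capacity 16 + 4 + 15 = 35.

35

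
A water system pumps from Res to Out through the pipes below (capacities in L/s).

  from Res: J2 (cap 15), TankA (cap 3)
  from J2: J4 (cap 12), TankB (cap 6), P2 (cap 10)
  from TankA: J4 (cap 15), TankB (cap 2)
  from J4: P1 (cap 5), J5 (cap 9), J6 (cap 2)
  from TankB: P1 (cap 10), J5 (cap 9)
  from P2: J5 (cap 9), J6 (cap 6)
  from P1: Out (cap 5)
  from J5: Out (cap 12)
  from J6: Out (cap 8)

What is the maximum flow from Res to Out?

18

Augment Res→J2→J4→P1→Out: bottleneck 5, flow now 5.
Augment Res→J2→J4→J5→Out: bottleneck 7, flow now 12.
Augment Res→J2→TankB→J5→Out: bottleneck 3, flow now 15.
Augment Res→TankA→J4→J5→Out: bottleneck 2, flow now 17.
Augment Res→TankA→J4→J6→Out: bottleneck 1, flow now 18.
No augmenting path remains; maximum flow = 18.
In the residual graph, reachable from Res: {Res}.
Min-cut edges: Res→J2 (15), Res→TankA (3); capacity 15 + 3 = 18.
This cut is saturated, so no flow can exceed 18.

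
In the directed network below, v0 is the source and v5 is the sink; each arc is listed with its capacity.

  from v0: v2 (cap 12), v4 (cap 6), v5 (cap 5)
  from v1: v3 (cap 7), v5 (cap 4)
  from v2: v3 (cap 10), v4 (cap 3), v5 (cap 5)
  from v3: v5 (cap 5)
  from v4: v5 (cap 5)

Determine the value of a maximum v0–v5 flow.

Augment v0→v5: bottleneck 5, flow now 5.
Augment v0→v2→v5: bottleneck 5, flow now 10.
Augment v0→v4→v5: bottleneck 5, flow now 15.
Augment v0→v2→v3→v5: bottleneck 5, flow now 20.
No augmenting path remains; maximum flow = 20.
In the residual graph, reachable from v0: {v0, v2, v3, v4}.
Min-cut edges: v0→v5 (5), v2→v5 (5), v3→v5 (5), v4→v5 (5); capacity 5 + 5 + 5 + 5 = 20.
This cut is saturated, so no flow can exceed 20.

20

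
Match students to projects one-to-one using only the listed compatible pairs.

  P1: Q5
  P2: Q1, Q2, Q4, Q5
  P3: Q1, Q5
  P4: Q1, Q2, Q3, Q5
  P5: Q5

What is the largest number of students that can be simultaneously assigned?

Unit-capacity flow: source→left, listed edges, right→sink; max matching = max flow.
Augmenting path P1→Q5 (+1); matched 1.
Augmenting path P2→Q1 (+1); matched 2.
Augmenting path P4→Q2 (+1); matched 3.
Augmenting path P3→Q1→P2→Q4 (+1); matched 4.
No augmenting path remains; maximum matching = 4.
König certificate: {P2, P3, P4, Q5} is a vertex cover of size 4 (every listed pair touches it), so no matching can be larger.

4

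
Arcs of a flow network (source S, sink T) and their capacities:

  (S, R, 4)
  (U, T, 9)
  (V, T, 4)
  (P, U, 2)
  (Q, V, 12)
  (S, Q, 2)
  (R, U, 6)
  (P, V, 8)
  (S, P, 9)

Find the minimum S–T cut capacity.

10

Augment S→P→U→T: bottleneck 2, flow now 2.
Augment S→P→V→T: bottleneck 4, flow now 6.
Augment S→R→U→T: bottleneck 4, flow now 10.
No augmenting path remains; maximum flow = 10.
By max-flow min-cut, the minimum cut capacity equals the max flow.
In the residual graph, reachable from S: {S, P, Q, V}.
Min-cut edges: S→R (4), P→U (2), V→T (4); capacity 4 + 2 + 4 = 10.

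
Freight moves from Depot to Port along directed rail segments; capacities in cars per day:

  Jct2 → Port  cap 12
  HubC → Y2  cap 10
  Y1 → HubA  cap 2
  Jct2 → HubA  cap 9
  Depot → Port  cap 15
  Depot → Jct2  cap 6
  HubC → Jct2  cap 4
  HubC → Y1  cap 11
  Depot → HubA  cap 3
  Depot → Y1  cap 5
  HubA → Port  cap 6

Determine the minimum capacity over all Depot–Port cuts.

Augment Depot→Port: bottleneck 15, flow now 15.
Augment Depot→Jct2→Port: bottleneck 6, flow now 21.
Augment Depot→HubA→Port: bottleneck 3, flow now 24.
Augment Depot→Y1→HubA→Port: bottleneck 2, flow now 26.
No augmenting path remains; maximum flow = 26.
By max-flow min-cut, the minimum cut capacity equals the max flow.
In the residual graph, reachable from Depot: {Depot, Y1}.
Min-cut edges: Depot→Jct2 (6), Depot→HubA (3), Depot→Port (15), Y1→HubA (2); capacity 6 + 3 + 15 + 2 = 26.

26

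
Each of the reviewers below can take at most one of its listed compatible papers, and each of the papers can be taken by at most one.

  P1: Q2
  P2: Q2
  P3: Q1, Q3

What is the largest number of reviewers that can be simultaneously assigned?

Unit-capacity flow: source→left, listed edges, right→sink; max matching = max flow.
Augmenting path P1→Q2 (+1); matched 1.
Augmenting path P3→Q1 (+1); matched 2.
No augmenting path remains; maximum matching = 2.
König certificate: {P3, Q2} is a vertex cover of size 2 (every listed pair touches it), so no matching can be larger.

2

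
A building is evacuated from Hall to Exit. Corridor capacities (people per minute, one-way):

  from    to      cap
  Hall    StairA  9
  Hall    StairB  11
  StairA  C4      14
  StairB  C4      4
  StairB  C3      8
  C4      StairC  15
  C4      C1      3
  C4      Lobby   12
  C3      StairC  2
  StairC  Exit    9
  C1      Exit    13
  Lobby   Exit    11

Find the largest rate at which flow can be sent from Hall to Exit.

Augment Hall→StairA→C4→StairC→Exit: bottleneck 9, flow now 9.
Augment Hall→StairB→C4→C1→Exit: bottleneck 3, flow now 12.
Augment Hall→StairB→C4→Lobby→Exit: bottleneck 1, flow now 13.
Augment Hall→StairB→C3→StairC→C4→Lobby→Exit: bottleneck 2, flow now 15. (uses reverse residual edge)
No augmenting path remains; maximum flow = 15.
In the residual graph, reachable from Hall: {Hall, StairB, C3}.
Min-cut edges: Hall→StairA (9), StairB→C4 (4), C3→StairC (2); capacity 9 + 4 + 2 = 15.
This cut is saturated, so no flow can exceed 15.

15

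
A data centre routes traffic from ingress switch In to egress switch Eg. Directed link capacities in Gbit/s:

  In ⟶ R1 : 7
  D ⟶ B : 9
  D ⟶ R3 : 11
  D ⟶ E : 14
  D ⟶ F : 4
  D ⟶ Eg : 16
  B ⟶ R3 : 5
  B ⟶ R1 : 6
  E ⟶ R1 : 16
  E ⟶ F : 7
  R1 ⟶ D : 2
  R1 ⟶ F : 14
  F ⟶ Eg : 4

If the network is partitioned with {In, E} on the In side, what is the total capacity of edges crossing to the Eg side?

30

Edges leaving {In, E}: In→R1 (7), E→R1 (16), E→F (7).
Cut capacity = 7 + 16 + 7 = 30.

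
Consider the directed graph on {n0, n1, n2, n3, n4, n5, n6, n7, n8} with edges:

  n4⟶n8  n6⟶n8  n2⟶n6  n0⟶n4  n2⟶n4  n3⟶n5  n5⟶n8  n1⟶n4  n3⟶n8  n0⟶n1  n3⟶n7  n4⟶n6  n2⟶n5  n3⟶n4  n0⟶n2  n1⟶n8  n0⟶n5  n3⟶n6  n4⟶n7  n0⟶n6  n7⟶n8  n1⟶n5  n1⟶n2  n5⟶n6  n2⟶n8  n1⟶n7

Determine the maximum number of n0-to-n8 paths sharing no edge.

Assign every edge capacity 1; by Menger, the answer equals the max flow.
Path n0→n1→n8 (+1); total 1.
Path n0→n2→n8 (+1); total 2.
Path n0→n4→n8 (+1); total 3.
Path n0→n5→n8 (+1); total 4.
Path n0→n6→n8 (+1); total 5.
No residual n0→n8 path; max flow = 5.
Certifying cut of size 5: {n0→n1, n0→n2, n0→n4, n0→n5, n0→n6}.

5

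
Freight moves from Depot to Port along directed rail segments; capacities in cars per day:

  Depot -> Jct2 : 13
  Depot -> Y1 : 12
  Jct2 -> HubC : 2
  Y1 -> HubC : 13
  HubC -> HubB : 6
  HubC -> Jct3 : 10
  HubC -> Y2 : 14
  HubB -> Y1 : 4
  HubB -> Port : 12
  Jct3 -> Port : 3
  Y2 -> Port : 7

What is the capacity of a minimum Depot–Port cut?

14

Augment Depot→Jct2→HubC→HubB→Port: bottleneck 2, flow now 2.
Augment Depot→Y1→HubC→HubB→Port: bottleneck 4, flow now 6.
Augment Depot→Y1→HubC→Jct3→Port: bottleneck 3, flow now 9.
Augment Depot→Y1→HubC→Y2→Port: bottleneck 5, flow now 14.
No augmenting path remains; maximum flow = 14.
By max-flow min-cut, the minimum cut capacity equals the max flow.
In the residual graph, reachable from Depot: {Depot, Jct2}.
Min-cut edges: Depot→Y1 (12), Jct2→HubC (2); capacity 12 + 2 = 14.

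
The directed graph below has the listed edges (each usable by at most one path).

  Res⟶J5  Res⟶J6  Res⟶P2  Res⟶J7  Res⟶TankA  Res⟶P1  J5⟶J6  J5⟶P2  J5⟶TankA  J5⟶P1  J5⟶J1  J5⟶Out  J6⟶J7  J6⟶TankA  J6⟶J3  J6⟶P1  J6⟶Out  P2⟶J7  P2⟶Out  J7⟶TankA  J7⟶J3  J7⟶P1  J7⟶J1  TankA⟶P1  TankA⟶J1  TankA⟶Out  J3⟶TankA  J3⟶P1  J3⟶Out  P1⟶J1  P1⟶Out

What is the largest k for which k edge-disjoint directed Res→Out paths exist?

6

Assign every edge capacity 1; by Menger, the answer equals the max flow.
Path Res→J5→Out (+1); total 1.
Path Res→J6→Out (+1); total 2.
Path Res→P2→Out (+1); total 3.
Path Res→TankA→Out (+1); total 4.
Path Res→P1→Out (+1); total 5.
Path Res→J7→J3→Out (+1); total 6.
No residual Res→Out path; max flow = 6.
Certifying cut of size 6: {Res→J5, Res→J6, Res→J7, Res→P1, Res→P2, Res→TankA}.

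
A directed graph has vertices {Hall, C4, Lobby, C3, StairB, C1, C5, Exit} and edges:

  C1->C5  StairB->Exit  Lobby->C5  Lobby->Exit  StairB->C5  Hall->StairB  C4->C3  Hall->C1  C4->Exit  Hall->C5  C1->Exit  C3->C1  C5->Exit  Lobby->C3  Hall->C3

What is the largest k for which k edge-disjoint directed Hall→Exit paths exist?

Assign every edge capacity 1; by Menger, the answer equals the max flow.
Path Hall→StairB→Exit (+1); total 1.
Path Hall→C1→Exit (+1); total 2.
Path Hall→C5→Exit (+1); total 3.
No residual Hall→Exit path; max flow = 3.
Certifying cut of size 3: {C1→Exit, C5→Exit, Hall→StairB}.

3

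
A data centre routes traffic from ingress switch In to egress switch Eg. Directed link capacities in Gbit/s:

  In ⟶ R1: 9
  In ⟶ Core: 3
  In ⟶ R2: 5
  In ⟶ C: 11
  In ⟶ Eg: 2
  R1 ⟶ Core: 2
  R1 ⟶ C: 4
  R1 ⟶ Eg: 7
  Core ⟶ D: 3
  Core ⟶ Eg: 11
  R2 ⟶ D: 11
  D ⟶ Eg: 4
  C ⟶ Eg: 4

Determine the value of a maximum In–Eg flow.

Augment In→Eg: bottleneck 2, flow now 2.
Augment In→R1→Eg: bottleneck 7, flow now 9.
Augment In→Core→Eg: bottleneck 3, flow now 12.
Augment In→C→Eg: bottleneck 4, flow now 16.
Augment In→R1→Core→Eg: bottleneck 2, flow now 18.
Augment In→R2→D→Eg: bottleneck 4, flow now 22.
No augmenting path remains; maximum flow = 22.
In the residual graph, reachable from In: {In, R2, D, C}.
Min-cut edges: In→R1 (9), In→Core (3), In→Eg (2), D→Eg (4), C→Eg (4); capacity 9 + 3 + 2 + 4 + 4 = 22.
This cut is saturated, so no flow can exceed 22.

22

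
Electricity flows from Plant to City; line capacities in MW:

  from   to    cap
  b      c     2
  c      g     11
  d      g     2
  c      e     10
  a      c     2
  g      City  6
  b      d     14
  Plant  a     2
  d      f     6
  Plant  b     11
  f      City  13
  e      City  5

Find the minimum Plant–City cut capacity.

Augment Plant→a→c→e→City: bottleneck 2, flow now 2.
Augment Plant→b→c→e→City: bottleneck 2, flow now 4.
Augment Plant→b→d→f→City: bottleneck 6, flow now 10.
Augment Plant→b→d→g→City: bottleneck 2, flow now 12.
No augmenting path remains; maximum flow = 12.
By max-flow min-cut, the minimum cut capacity equals the max flow.
In the residual graph, reachable from Plant: {Plant, b, d}.
Min-cut edges: Plant→a (2), b→c (2), d→f (6), d→g (2); capacity 2 + 2 + 6 + 2 = 12.

12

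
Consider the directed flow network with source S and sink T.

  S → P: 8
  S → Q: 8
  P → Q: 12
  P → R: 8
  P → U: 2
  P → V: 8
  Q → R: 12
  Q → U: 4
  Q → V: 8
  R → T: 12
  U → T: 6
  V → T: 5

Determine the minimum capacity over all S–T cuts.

Augment S→P→R→T: bottleneck 8, flow now 8.
Augment S→Q→R→T: bottleneck 4, flow now 12.
Augment S→Q→U→T: bottleneck 4, flow now 16.
No augmenting path remains; maximum flow = 16.
By max-flow min-cut, the minimum cut capacity equals the max flow.
In the residual graph, reachable from S: {S}.
Min-cut edges: S→P (8), S→Q (8); capacity 8 + 8 = 16.

16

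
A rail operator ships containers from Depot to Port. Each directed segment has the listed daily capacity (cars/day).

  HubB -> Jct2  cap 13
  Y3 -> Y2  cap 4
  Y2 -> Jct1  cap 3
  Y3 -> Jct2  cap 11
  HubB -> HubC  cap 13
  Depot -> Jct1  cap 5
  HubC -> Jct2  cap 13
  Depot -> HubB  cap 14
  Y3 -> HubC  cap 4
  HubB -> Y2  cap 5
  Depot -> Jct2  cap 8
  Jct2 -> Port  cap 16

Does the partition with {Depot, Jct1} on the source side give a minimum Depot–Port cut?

Given cut capacity: 14 + 8 = 22.
Augment Depot→Jct2→Port: bottleneck 8, flow now 8.
Augment Depot→HubB→Jct2→Port: bottleneck 8, flow now 16.
No augmenting path remains; maximum flow = 16.
In the residual graph, reachable from Depot: {Depot, HubB, Y2, Jct1, HubC, Jct2}.
Min-cut edges: Jct2→Port (16); capacity 16 = 16.
Cut capacity 22 exceeds the max flow 16, so it is not minimum.

No — its capacity is 22, but the minimum cut has capacity 16.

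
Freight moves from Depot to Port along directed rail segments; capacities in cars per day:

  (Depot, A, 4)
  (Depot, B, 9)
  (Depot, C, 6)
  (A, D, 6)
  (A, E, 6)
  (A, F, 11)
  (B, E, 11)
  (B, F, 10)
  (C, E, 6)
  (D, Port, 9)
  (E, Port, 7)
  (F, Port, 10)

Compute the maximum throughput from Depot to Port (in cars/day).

19

Augment Depot→A→D→Port: bottleneck 4, flow now 4.
Augment Depot→B→E→Port: bottleneck 7, flow now 11.
Augment Depot→B→F→Port: bottleneck 2, flow now 13.
Augment Depot→C→E→B→F→Port: bottleneck 6, flow now 19. (uses reverse residual edge)
No augmenting path remains; maximum flow = 19.
In the residual graph, reachable from Depot: {Depot}.
Min-cut edges: Depot→A (4), Depot→B (9), Depot→C (6); capacity 4 + 9 + 6 = 19.
This cut is saturated, so no flow can exceed 19.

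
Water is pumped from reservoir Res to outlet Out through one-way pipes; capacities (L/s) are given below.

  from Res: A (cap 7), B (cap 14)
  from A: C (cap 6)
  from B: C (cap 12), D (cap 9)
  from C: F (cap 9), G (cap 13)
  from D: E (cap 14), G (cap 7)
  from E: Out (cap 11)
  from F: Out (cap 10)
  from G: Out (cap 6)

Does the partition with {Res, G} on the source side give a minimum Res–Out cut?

Given cut capacity: 7 + 14 + 6 = 27.
Augment Res→A→C→F→Out: bottleneck 6, flow now 6.
Augment Res→B→C→F→Out: bottleneck 3, flow now 9.
Augment Res→B→C→G→Out: bottleneck 6, flow now 15.
Augment Res→B→D→E→Out: bottleneck 5, flow now 20.
No augmenting path remains; maximum flow = 20.
In the residual graph, reachable from Res: {Res, A}.
Min-cut edges: Res→B (14), A→C (6); capacity 14 + 6 = 20.
Cut capacity 27 exceeds the max flow 20, so it is not minimum.

No — its capacity is 27, but the minimum cut has capacity 20.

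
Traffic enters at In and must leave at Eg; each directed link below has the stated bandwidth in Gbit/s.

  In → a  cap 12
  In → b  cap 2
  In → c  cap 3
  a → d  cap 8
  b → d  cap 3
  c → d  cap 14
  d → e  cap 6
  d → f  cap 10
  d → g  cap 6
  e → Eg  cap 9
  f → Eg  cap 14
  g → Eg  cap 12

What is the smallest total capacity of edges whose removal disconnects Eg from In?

Augment In→a→d→e→Eg: bottleneck 6, flow now 6.
Augment In→a→d→f→Eg: bottleneck 2, flow now 8.
Augment In→b→d→f→Eg: bottleneck 2, flow now 10.
Augment In→c→d→f→Eg: bottleneck 3, flow now 13.
No augmenting path remains; maximum flow = 13.
By max-flow min-cut, the minimum cut capacity equals the max flow.
In the residual graph, reachable from In: {In, a}.
Min-cut edges: In→b (2), In→c (3), a→d (8); capacity 2 + 3 + 8 = 13.

13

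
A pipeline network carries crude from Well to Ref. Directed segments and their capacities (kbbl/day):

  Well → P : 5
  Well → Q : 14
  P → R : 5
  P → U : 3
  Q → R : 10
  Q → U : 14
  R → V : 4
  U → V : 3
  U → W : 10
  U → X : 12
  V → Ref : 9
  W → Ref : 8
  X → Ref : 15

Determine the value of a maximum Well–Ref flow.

Augment Well→P→R→V→Ref: bottleneck 4, flow now 4.
Augment Well→P→U→V→Ref: bottleneck 1, flow now 5.
Augment Well→Q→U→V→Ref: bottleneck 2, flow now 7.
Augment Well→Q→U→W→Ref: bottleneck 8, flow now 15.
Augment Well→Q→U→X→Ref: bottleneck 4, flow now 19.
No augmenting path remains; maximum flow = 19.
In the residual graph, reachable from Well: {Well}.
Min-cut edges: Well→P (5), Well→Q (14); capacity 5 + 14 = 19.
This cut is saturated, so no flow can exceed 19.

19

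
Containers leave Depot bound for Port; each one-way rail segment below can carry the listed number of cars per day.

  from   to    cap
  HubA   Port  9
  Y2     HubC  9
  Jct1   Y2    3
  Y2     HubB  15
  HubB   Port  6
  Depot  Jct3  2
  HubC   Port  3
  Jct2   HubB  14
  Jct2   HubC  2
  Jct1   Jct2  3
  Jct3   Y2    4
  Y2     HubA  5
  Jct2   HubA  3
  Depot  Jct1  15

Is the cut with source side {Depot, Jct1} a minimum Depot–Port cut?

Given cut capacity: 2 + 3 + 3 = 8.
Augment Depot→Jct1→Jct2→HubA→Port: bottleneck 3, flow now 3.
Augment Depot→Jct1→Y2→HubA→Port: bottleneck 3, flow now 6.
Augment Depot→Jct3→Y2→HubA→Port: bottleneck 2, flow now 8.
No augmenting path remains; maximum flow = 8.
Cut capacity 8 equals the max flow, so it is a minimum cut.

Yes — it is a minimum cut (capacity 8).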